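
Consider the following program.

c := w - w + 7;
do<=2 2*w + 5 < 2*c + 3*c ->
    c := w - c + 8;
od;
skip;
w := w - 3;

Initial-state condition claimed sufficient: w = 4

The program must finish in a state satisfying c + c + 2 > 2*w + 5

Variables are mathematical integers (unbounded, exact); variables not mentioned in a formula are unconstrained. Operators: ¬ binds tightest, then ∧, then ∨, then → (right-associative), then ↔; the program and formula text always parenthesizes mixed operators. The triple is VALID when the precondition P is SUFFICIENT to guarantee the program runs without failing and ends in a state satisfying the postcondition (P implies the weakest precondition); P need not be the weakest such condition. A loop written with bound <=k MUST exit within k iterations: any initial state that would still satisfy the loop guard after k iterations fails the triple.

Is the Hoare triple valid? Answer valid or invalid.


Working backward. After the program, the postcondition c + c + 2 > 2*w + 5 must hold; in canonical form it is 2*c > 2*w + 3.
Before w := w - 3: 2*c > 2*w - 3
Before skip: 2*c > 2*w - 3
Before the loop (bound <=2), unroll the exhaustion recursion (WP_0 = exit-now case; WP_j = one more guarded iteration, up to j = 2):
  WP_0: (¬(2*w < 5*c - 5)) ∧ 2*c > 2*w - 3
  WP_1: (2*w < 5*c - 5 → ((¬(5*c < 3*w + 35)) ∧ 2*c < 19)) ∧ ((¬(2*w < 5*c - 5)) → 2*c > 2*w - 3)
  WP_2: (2*w < 5*c - 5 → ((5*c < 3*w + 35 → ((¬(2*w < 5*c - 5)) ∧ 2*w < 2*c + 3)) ∧ ((¬(5*c < 3*w + 35)) → 2*c < 19))) ∧ ((¬(2*w < 5*c - 5)) → 2*c > 2*w - 3)
So before the loop: (2*w < 5*c - 5 → ((5*c < 3*w + 35 → ((¬(2*w < 5*c - 5)) ∧ 2*w < 2*c + 3)) ∧ ((¬(5*c < 3*w + 35)) → 2*c < 19))) ∧ ((¬(2*w < 5*c - 5)) → 2*c > 2*w - 3)
Before c := w - w + 7: (2*w < 30 → (3*w > 0 → ((¬(2*w < 30)) ∧ 2*w < 17))) ∧ ((¬(2*w < 30)) → 2*w < 17)
The weakest precondition is (2*w < 30 → (3*w > 0 → ((¬(2*w < 30)) ∧ 2*w < 17))) ∧ ((¬(2*w < 30)) → 2*w < 17).
Check whether w = 4 implies it.
Countermodel: at the initial state w = 4, the precondition holds but the weakest precondition fails.
Answer: invalid


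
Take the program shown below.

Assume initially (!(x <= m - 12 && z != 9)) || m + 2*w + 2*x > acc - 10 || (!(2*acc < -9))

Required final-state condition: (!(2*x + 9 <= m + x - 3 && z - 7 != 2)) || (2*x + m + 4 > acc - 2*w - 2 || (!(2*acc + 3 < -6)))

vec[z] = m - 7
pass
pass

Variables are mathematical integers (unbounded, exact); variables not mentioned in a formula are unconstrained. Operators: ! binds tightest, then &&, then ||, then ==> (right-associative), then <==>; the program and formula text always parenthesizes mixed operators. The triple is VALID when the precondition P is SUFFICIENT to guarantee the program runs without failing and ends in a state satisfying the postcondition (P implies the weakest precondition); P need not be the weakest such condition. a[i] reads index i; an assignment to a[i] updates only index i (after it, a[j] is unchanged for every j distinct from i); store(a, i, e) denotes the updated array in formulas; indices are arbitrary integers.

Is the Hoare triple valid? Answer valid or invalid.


Working backward. After the program, the postcondition (!(2*x + 9 <= m + x - 3 && z - 7 != 2)) || (2*x + m + 4 > acc - 2*w - 2 || (!(2*acc + 3 < -6))) must hold; in canonical form it is (!(x <= m - 12 && z != 9)) || m + 2*w + 2*x > acc - 6 || (!(2*acc < -9)).
Before skip: (!(x <= m - 12 && z != 9)) || m + 2*w + 2*x > acc - 6 || (!(2*acc < -9))
Before skip: (!(x <= m - 12 && z != 9)) || m + 2*w + 2*x > acc - 6 || (!(2*acc < -9))
Before vec[z] := m - 7: (!(x <= m - 12 && z != 9)) || m + 2*w + 2*x > acc - 6 || (!(2*acc < -9))
The weakest precondition is (!(x <= m - 12 && z != 9)) || m + 2*w + 2*x > acc - 6 || (!(2*acc < -9)).
Check whether (!(x <= m - 12 && z != 9)) || m + 2*w + 2*x > acc - 10 || (!(2*acc < -9)) implies it.
Countermodel: at the initial state acc = -6, m = 12, w = -12, x = 0, z = 10, the precondition holds but the weakest precondition fails.
Answer: invalid


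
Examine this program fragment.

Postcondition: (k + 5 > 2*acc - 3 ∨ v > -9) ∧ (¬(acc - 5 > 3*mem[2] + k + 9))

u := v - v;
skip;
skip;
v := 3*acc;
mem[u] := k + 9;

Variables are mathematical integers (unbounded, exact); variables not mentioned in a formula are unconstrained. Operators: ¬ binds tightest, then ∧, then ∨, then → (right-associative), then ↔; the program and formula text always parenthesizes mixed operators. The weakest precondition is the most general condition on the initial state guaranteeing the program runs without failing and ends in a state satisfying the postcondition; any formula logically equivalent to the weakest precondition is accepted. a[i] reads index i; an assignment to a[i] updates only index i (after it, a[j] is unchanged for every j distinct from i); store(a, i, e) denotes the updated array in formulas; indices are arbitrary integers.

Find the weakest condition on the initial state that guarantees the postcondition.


Working backward. After the program, the postcondition (k + 5 > 2*acc - 3 ∨ v > -9) ∧ (¬(acc - 5 > 3*mem[2] + k + 9)) must hold; in canonical form it is (k > 2*acc - 8 ∨ v > -9) ∧ (¬(acc > 3*mem[2] + k + 14)).
Before mem[u] := k + 9: (k > 2*acc - 8 ∨ v > -9) ∧ (¬(acc > 3*store(mem, u, k + 9)[2] + k + 14))
Before v := 3*acc: (k > 2*acc - 8 ∨ 3*acc > -9) ∧ (¬(acc > 3*store(mem, u, k + 9)[2] + k + 14))
Before skip: (k > 2*acc - 8 ∨ 3*acc > -9) ∧ (¬(acc > 3*store(mem, u, k + 9)[2] + k + 14))
Before skip: (k > 2*acc - 8 ∨ 3*acc > -9) ∧ (¬(acc > 3*store(mem, u, k + 9)[2] + k + 14))
Before u := v - v: (k > 2*acc - 8 ∨ 3*acc > -9) ∧ (¬(acc > 3*mem[2] + k + 14))
Answer: WP = (k > 2*acc - 8 ∨ 3*acc > -9) ∧ (¬(acc > 3*mem[2] + k + 14))


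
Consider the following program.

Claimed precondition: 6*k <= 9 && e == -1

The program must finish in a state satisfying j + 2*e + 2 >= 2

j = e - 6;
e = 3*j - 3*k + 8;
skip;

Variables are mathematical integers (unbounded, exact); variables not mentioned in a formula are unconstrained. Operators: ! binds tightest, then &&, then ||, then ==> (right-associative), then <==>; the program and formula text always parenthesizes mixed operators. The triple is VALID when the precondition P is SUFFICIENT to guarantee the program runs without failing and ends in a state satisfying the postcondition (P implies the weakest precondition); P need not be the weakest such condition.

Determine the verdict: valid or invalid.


Working backward. After the program, the postcondition j + 2*e + 2 >= 2 must hold; in canonical form it is 2*e + j >= 0.
Before skip: 2*e + j >= 0
Before e := 3*j - 3*k + 8: 7*j >= 6*k - 16
Before j := e - 6: 7*e >= 6*k + 26
The weakest precondition is 7*e >= 6*k + 26.
Check whether 6*k <= 9 && e == -1 implies it.
Countermodel: at the initial state e = -1, k = -5, the precondition holds but the weakest precondition fails.
Answer: invalid


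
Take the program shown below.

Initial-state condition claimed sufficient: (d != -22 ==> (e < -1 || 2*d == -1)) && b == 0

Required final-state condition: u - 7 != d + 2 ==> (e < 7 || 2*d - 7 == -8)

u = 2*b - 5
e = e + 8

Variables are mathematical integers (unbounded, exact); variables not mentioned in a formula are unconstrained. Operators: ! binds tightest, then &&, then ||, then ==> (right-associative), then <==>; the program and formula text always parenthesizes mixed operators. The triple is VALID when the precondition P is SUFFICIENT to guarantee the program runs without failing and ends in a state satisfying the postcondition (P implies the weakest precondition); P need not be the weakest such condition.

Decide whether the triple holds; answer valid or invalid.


Working backward. After the program, the postcondition u - 7 != d + 2 ==> (e < 7 || 2*d - 7 == -8) must hold; in canonical form it is u != d + 9 ==> (e < 7 || 2*d == -1).
Before e := e + 8: u != d + 9 ==> (e < -1 || 2*d == -1)
Before u := 2*b - 5: 2*b != d + 14 ==> (e < -1 || 2*d == -1)
The weakest precondition is 2*b != d + 14 ==> (e < -1 || 2*d == -1).
Check whether (d != -22 ==> (e < -1 || 2*d == -1)) && b == 0 implies it.
Countermodel: at the initial state b = 0, d = -22, e = -1, the precondition holds but the weakest precondition fails.
Answer: invalid


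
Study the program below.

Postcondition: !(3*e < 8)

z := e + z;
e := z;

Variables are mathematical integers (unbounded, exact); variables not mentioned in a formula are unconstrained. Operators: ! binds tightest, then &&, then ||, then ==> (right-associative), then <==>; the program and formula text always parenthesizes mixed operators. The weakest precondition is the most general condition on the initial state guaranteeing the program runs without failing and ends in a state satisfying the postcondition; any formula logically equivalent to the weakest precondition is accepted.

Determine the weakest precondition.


Working backward. After the program, !(3*e < 8) must hold.
Before e := z: !(3*z < 8)
Before z := e + z: !(3*e + 3*z < 8)
Answer: WP = !(3*e + 3*z < 8)


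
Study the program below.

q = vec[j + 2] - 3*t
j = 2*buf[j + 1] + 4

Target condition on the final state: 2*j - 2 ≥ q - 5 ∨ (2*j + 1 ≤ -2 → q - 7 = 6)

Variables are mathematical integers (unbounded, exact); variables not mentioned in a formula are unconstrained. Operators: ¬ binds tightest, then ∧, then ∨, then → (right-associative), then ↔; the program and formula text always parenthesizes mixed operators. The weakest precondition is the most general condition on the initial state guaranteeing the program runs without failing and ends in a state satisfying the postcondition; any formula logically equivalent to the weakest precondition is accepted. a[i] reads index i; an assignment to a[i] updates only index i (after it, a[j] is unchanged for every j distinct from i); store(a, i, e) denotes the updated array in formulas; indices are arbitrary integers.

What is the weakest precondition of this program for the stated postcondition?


Working backward. After the program, the postcondition 2*j - 2 ≥ q - 5 ∨ (2*j + 1 ≤ -2 → q - 7 = 6) must hold; in canonical form it is 2*j ≥ q - 3 ∨ (2*j ≤ -3 → q = 13).
Before j := 2*buf[j + 1] + 4: 4*buf[j + 1] ≥ q - 11 ∨ (4*buf[j + 1] ≤ -11 → q = 13)
Before q := vec[j + 2] - 3*t: 4*buf[j + 1] + 3*t ≥ vec[j + 2] - 11 ∨ (4*buf[j + 1] ≤ -11 → vec[j + 2] = 3*t + 13)
Answer: WP = 4*buf[j + 1] + 3*t ≥ vec[j + 2] - 11 ∨ (4*buf[j + 1] ≤ -11 → vec[j + 2] = 3*t + 13)


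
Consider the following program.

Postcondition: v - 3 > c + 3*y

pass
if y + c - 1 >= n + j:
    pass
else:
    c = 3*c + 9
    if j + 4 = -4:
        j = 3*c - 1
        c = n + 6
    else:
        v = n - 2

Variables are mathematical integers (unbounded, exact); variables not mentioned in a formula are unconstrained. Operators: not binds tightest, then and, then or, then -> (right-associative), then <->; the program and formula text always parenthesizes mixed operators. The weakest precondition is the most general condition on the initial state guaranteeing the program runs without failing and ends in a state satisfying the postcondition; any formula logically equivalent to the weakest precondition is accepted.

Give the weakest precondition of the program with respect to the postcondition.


Working backward. After the program, the postcondition v - 3 > c + 3*y must hold; in canonical form it is v > c + 3*y + 3.
Then branch requires v > c + 3*y + 3; else branch requires (j = -8 -> v > n + 3*y + 9) and ((not (j = -8)) -> n > 3*c + 3*y + 14).
Before the if: (c + y >= j + n + 1 -> v > c + 3*y + 3) and ((not (c + y >= j + n + 1)) -> ((j = -8 -> v > n + 3*y + 9) and ((not (j = -8)) -> n > 3*c + 3*y + 14)))
Before skip: (c + y >= j + n + 1 -> v > c + 3*y + 3) and ((not (c + y >= j + n + 1)) -> ((j = -8 -> v > n + 3*y + 9) and ((not (j = -8)) -> n > 3*c + 3*y + 14)))
Answer: WP = (c + y >= j + n + 1 -> v > c + 3*y + 3) and ((not (c + y >= j + n + 1)) -> ((j = -8 -> v > n + 3*y + 9) and ((not (j = -8)) -> n > 3*c + 3*y + 14)))


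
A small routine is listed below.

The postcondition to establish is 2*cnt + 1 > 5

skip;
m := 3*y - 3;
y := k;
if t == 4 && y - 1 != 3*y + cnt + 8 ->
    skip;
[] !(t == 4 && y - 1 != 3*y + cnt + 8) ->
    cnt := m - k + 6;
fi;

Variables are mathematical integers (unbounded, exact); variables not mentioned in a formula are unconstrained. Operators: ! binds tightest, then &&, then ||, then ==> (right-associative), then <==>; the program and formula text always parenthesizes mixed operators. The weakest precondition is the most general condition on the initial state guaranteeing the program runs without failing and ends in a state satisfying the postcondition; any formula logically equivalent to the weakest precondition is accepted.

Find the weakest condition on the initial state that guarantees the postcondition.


Working backward. After the program, the postcondition 2*cnt + 1 > 5 must hold; in canonical form it is 2*cnt > 4.
Then branch requires 2*cnt > 4; else branch requires 2*m > 2*k - 8.
Before the if: ((t == 4 && cnt + 2*y != -9) ==> 2*cnt > 4) && ((!(t == 4 && cnt + 2*y != -9)) ==> 2*m > 2*k - 8)
Before y := k: ((t == 4 && cnt + 2*k != -9) ==> 2*cnt > 4) && ((!(t == 4 && cnt + 2*k != -9)) ==> 2*m > 2*k - 8)
Before m := 3*y - 3: ((t == 4 && cnt + 2*k != -9) ==> 2*cnt > 4) && ((!(t == 4 && cnt + 2*k != -9)) ==> 6*y > 2*k - 2)
Before skip: ((t == 4 && cnt + 2*k != -9) ==> 2*cnt > 4) && ((!(t == 4 && cnt + 2*k != -9)) ==> 6*y > 2*k - 2)
Answer: WP = ((t == 4 && cnt + 2*k != -9) ==> 2*cnt > 4) && ((!(t == 4 && cnt + 2*k != -9)) ==> 6*y > 2*k - 2)


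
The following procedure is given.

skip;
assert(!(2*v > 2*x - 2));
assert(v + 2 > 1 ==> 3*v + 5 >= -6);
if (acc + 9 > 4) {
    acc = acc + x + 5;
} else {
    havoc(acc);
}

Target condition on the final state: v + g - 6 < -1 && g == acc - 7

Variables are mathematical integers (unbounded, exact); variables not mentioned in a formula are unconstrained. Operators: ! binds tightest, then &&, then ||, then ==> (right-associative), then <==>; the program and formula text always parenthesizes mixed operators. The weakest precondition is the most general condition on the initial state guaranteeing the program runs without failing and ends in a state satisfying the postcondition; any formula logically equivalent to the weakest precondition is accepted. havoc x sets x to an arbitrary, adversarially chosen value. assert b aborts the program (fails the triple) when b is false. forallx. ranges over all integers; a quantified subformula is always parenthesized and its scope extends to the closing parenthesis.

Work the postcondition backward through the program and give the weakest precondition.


Working backward. After the program, the postcondition v + g - 6 < -1 && g == acc - 7 must hold; in canonical form it is g + v < 5 && g == acc - 7.
Then branch requires g + v < 5 && g == acc + x - 2; else branch requires forall acc_1. (g + v < 5 && g == acc_1 - 7).
Before the if: (acc > -5 ==> (g + v < 5 && g == acc + x - 2)) && ((!(acc > -5)) ==> (forall acc_1. (g + v < 5 && g == acc_1 - 7)))
Before assert v + 2 > 1 ==> 3*v + 5 >= -6: (v > -1 ==> 3*v >= -11) && (acc > -5 ==> (g + v < 5 && g == acc + x - 2)) && ((!(acc > -5)) ==> (forall acc_1. (g + v < 5 && g == acc_1 - 7)))
Before assert !(2*v > 2*x - 2): (!(2*v > 2*x - 2)) && (v > -1 ==> 3*v >= -11) && (acc > -5 ==> (g + v < 5 && g == acc + x - 2)) && ((!(acc > -5)) ==> (forall acc_1. (g + v < 5 && g == acc_1 - 7)))
Before skip: (!(2*v > 2*x - 2)) && (v > -1 ==> 3*v >= -11) && (acc > -5 ==> (g + v < 5 && g == acc + x - 2)) && ((!(acc > -5)) ==> (forall acc_1. (g + v < 5 && g == acc_1 - 7)))
Answer: WP = (!(2*v > 2*x - 2)) && (v > -1 ==> 3*v >= -11) && (acc > -5 ==> (g + v < 5 && g == acc + x - 2)) && ((!(acc > -5)) ==> (forall acc_1. (g + v < 5 && g == acc_1 - 7)))


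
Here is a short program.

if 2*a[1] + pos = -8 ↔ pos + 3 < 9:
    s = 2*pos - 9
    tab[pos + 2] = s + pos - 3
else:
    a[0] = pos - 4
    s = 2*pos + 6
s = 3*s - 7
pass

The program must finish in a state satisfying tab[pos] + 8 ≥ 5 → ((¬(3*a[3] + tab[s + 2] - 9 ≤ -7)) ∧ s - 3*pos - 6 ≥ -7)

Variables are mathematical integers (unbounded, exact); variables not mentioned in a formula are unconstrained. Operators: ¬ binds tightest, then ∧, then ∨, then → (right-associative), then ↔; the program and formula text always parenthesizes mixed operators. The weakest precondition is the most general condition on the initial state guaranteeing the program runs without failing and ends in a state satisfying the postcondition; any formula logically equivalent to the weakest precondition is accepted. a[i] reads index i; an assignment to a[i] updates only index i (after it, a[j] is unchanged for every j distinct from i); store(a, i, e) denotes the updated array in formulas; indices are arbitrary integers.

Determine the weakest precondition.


Working backward. After the program, the postcondition tab[pos] + 8 ≥ 5 → ((¬(3*a[3] + tab[s + 2] - 9 ≤ -7)) ∧ s - 3*pos - 6 ≥ -7) must hold; in canonical form it is tab[pos] ≥ -3 → ((¬(3*a[3] + tab[s + 2] ≤ 2)) ∧ s ≥ 3*pos - 1).
Before skip: tab[pos] ≥ -3 → ((¬(3*a[3] + tab[s + 2] ≤ 2)) ∧ s ≥ 3*pos - 1)
Before s := 3*s - 7: tab[pos] ≥ -3 → ((¬(3*a[3] + tab[3*s - 5] ≤ 2)) ∧ 3*s ≥ 3*pos + 6)
Then branch requires store(tab, pos + 2, 3*pos - 12)[pos] ≥ -3 → ((¬(3*a[3] + store(tab, pos + 2, 3*pos - 12)[6*pos - 32] ≤ 2)) ∧ 3*pos ≥ 33); else branch requires tab[pos] ≥ -3 → ((¬(3*a[3] + tab[6*pos + 13] ≤ 2)) ∧ 3*pos ≥ -12).
Before the if: ((2*a[1] + pos = -8 ↔ pos < 6) → (store(tab, pos + 2, 3*pos - 12)[pos] ≥ -3 → ((¬(3*a[3] + store(tab, pos + 2, 3*pos - 12)[6*pos - 32] ≤ 2)) ∧ 3*pos ≥ 33))) ∧ ((¬(2*a[1] + pos = -8 ↔ pos < 6)) → (tab[pos] ≥ -3 → ((¬(3*a[3] + tab[6*pos + 13] ≤ 2)) ∧ 3*pos ≥ -12)))
Answer: WP = ((2*a[1] + pos = -8 ↔ pos < 6) → (store(tab, pos + 2, 3*pos - 12)[pos] ≥ -3 → ((¬(3*a[3] + store(tab, pos + 2, 3*pos - 12)[6*pos - 32] ≤ 2)) ∧ 3*pos ≥ 33))) ∧ ((¬(2*a[1] + pos = -8 ↔ pos < 6)) → (tab[pos] ≥ -3 → ((¬(3*a[3] + tab[6*pos + 13] ≤ 2)) ∧ 3*pos ≥ -12)))


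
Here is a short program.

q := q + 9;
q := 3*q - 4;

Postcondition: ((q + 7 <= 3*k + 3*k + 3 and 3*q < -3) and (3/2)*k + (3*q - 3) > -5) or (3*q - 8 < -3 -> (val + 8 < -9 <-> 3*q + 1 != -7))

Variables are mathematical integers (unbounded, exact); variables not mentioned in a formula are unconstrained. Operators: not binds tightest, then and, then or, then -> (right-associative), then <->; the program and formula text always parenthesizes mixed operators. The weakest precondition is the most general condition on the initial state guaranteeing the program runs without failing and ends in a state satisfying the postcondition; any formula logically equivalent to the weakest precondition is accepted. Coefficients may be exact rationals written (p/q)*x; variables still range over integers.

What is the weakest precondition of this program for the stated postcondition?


Working backward. After the program, the postcondition ((q + 7 <= 3*k + 3*k + 3 and 3*q < -3) and (3/2)*k + (3*q - 3) > -5) or (3*q - 8 < -3 -> (val + 8 < -9 <-> 3*q + 1 != -7)) must hold; in canonical form it is (q <= 6*k - 4 and 3*q < -3 and (3/2)*k + 3*q > -2) or (3*q < 5 -> (val < -17 <-> 3*q != -8)).
Before q := 3*q - 4: (3*q <= 6*k and 9*q < 9 and (3/2)*k + 9*q > 10) or (9*q < 17 -> (val < -17 <-> 9*q != 4))
Before q := q + 9: (3*q <= 6*k - 27 and 9*q < -72 and (3/2)*k + 9*q > -71) or (9*q < -64 -> (val < -17 <-> 9*q != -77))
Answer: WP = (3*q <= 6*k - 27 and 9*q < -72 and (3/2)*k + 9*q > -71) or (9*q < -64 -> (val < -17 <-> 9*q != -77))


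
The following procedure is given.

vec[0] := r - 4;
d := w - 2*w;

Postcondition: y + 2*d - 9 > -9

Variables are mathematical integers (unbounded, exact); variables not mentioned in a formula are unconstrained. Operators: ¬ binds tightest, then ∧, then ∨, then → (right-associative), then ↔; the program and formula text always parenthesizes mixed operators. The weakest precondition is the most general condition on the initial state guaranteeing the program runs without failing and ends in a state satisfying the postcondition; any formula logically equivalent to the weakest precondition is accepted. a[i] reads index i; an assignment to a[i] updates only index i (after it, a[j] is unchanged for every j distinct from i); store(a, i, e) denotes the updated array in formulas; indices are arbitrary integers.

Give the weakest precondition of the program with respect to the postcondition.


Working backward. After the program, the postcondition y + 2*d - 9 > -9 must hold; in canonical form it is 2*d + y > 0.
Before d := w - 2*w: y > 2*w
Before vec[0] := r - 4: y > 2*w
Answer: WP = y > 2*w


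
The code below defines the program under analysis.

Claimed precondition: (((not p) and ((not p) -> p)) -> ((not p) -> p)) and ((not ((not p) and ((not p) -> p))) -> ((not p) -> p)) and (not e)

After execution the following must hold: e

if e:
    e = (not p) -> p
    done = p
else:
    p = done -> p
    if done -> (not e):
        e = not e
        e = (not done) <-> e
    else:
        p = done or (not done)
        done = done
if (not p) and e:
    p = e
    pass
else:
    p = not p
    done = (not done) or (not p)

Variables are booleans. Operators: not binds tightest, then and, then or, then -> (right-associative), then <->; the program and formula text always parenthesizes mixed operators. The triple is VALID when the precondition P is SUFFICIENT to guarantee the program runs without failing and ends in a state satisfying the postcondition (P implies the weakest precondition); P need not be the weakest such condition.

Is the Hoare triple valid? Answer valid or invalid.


Working backward. After the program, e must hold.
Then branch requires e; else branch requires e.
Before the if: (((not p) and e) -> e) and ((not ((not p) and e)) -> e)
Then branch requires (((not p) and ((not p) -> p)) -> ((not p) -> p)) and ((not ((not p) and ((not p) -> p))) -> ((not p) -> p)); else branch requires ((done -> (not e)) -> ((((not (done -> p)) and ((not done) <-> (not e))) -> ((not done) <-> (not e))) and ((not ((not (done -> p)) and ((not done) <-> (not e)))) -> ((not done) <-> (not e))))) and ((not (done -> (not e))) -> e).
Before the if: (e -> ((((not p) and ((not p) -> p)) -> ((not p) -> p)) and ((not ((not p) and ((not p) -> p))) -> ((not p) -> p)))) and ((not e) -> (((done -> (not e)) -> ((((not (done -> p)) and ((not done) <-> (not e))) -> ((not done) <-> (not e))) and ((not ((not (done -> p)) and ((not done) <-> (not e)))) -> ((not done) <-> (not e))))) and ((not (done -> (not e))) -> e)))
The weakest precondition is (e -> ((((not p) and ((not p) -> p)) -> ((not p) -> p)) and ((not ((not p) and ((not p) -> p))) -> ((not p) -> p)))) and ((not e) -> (((done -> (not e)) -> ((((not (done -> p)) and ((not done) <-> (not e))) -> ((not done) <-> (not e))) and ((not ((not (done -> p)) and ((not done) <-> (not e)))) -> ((not done) <-> (not e))))) and ((not (done -> (not e))) -> e))).
Check whether (((not p) and ((not p) -> p)) -> ((not p) -> p)) and ((not ((not p) and ((not p) -> p))) -> ((not p) -> p)) and (not e) implies it.
Countermodel: at the initial state done = true, e = false, p = true, the precondition holds but the weakest precondition fails.
Answer: invalid


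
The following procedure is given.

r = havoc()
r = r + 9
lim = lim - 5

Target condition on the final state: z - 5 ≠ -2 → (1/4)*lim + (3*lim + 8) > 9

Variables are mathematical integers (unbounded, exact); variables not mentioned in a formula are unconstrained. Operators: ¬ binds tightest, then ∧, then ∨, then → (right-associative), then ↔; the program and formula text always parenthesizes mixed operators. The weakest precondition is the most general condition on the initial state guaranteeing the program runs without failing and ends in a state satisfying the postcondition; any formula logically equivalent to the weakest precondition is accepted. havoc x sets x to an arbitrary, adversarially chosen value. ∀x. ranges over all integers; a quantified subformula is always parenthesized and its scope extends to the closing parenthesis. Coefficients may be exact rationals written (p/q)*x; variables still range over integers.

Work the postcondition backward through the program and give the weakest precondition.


Working backward. After the program, the postcondition z - 5 ≠ -2 → (1/4)*lim + (3*lim + 8) > 9 must hold; in canonical form it is z ≠ 3 → (13/4)*lim > 1.
Before lim := lim - 5: z ≠ 3 → (13/4)*lim > 69/4
Before r := r + 9: z ≠ 3 → (13/4)*lim > 69/4
Before havoc r: z ≠ 3 → (13/4)*lim > 69/4
Answer: WP = z ≠ 3 → (13/4)*lim > 69/4


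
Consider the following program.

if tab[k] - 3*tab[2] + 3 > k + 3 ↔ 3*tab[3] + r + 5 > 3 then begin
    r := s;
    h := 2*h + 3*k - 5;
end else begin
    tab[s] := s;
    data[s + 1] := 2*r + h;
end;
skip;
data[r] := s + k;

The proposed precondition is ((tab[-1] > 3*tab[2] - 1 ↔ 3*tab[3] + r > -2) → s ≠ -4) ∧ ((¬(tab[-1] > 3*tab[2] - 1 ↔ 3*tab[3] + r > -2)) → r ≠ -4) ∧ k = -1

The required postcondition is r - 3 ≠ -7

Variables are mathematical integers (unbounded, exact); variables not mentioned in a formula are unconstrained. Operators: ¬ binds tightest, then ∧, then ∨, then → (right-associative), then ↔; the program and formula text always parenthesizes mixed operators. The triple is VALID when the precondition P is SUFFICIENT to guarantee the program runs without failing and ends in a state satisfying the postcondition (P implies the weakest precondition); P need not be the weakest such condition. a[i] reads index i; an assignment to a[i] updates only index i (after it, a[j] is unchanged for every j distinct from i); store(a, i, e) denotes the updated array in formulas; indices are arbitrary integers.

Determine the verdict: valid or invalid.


Working backward. After the program, the postcondition r - 3 ≠ -7 must hold; in canonical form it is r ≠ -4.
Before data[r] := s + k: r ≠ -4
Before skip: r ≠ -4
Then branch requires s ≠ -4; else branch requires r ≠ -4.
Before the if: ((tab[k] > 3*tab[2] + k ↔ 3*tab[3] + r > -2) → s ≠ -4) ∧ ((¬(tab[k] > 3*tab[2] + k ↔ 3*tab[3] + r > -2)) → r ≠ -4)
The weakest precondition is ((tab[k] > 3*tab[2] + k ↔ 3*tab[3] + r > -2) → s ≠ -4) ∧ ((¬(tab[k] > 3*tab[2] + k ↔ 3*tab[3] + r > -2)) → r ≠ -4).
Check whether ((tab[-1] > 3*tab[2] - 1 ↔ 3*tab[3] + r > -2) → s ≠ -4) ∧ ((¬(tab[-1] > 3*tab[2] - 1 ↔ 3*tab[3] + r > -2)) → r ≠ -4) ∧ k = -1 implies it.
Every state satisfying the precondition satisfies the weakest precondition: the implication holds.
Answer: valid


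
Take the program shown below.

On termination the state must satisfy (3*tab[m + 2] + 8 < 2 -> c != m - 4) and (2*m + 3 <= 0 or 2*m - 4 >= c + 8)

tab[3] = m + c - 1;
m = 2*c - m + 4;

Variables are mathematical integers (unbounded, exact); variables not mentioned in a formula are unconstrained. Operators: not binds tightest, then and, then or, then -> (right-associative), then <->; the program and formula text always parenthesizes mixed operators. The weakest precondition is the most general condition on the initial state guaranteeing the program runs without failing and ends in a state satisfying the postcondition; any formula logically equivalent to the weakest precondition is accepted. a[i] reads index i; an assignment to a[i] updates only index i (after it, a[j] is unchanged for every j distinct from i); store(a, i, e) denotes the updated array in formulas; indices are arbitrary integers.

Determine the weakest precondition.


Working backward. After the program, the postcondition (3*tab[m + 2] + 8 < 2 -> c != m - 4) and (2*m + 3 <= 0 or 2*m - 4 >= c + 8) must hold; in canonical form it is (3*tab[m + 2] < -6 -> c != m - 4) and (2*m <= -3 or 2*m >= c + 12).
Before m := 2*c - m + 4: (3*tab[2*c - m + 6] < -6 -> m != c) and (4*c <= 2*m - 11 or 3*c >= 2*m + 4)
Before tab[3] := m + c - 1: (3*store(tab, 3, c + m - 1)[2*c - m + 6] < -6 -> m != c) and (4*c <= 2*m - 11 or 3*c >= 2*m + 4)
Answer: WP = (3*store(tab, 3, c + m - 1)[2*c - m + 6] < -6 -> m != c) and (4*c <= 2*m - 11 or 3*c >= 2*m + 4)


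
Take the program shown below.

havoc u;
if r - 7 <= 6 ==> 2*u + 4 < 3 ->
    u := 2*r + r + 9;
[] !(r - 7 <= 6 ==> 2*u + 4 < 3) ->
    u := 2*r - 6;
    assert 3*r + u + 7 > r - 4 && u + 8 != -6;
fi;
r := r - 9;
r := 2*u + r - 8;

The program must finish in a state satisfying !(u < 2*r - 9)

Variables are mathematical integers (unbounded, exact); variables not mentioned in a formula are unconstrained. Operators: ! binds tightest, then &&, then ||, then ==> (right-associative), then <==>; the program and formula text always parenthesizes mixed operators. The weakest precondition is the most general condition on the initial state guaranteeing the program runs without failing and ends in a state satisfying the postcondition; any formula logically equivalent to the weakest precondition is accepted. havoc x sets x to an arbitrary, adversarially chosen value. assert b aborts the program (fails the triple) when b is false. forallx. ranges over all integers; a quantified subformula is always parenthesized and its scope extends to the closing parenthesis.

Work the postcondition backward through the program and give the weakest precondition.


Working backward. After the program, !(u < 2*r - 9) must hold.
Before r := 2*u + r - 8: !(2*r + 3*u > 25)
Before r := r - 9: !(2*r + 3*u > 43)
Then branch requires !(11*r > 16); else branch requires 4*r > -5 && 2*r != -8 && (!(8*r > 61)).
Before the if: ((r <= 13 ==> 2*u < -1) ==> (!(11*r > 16))) && ((!(r <= 13 ==> 2*u < -1)) ==> (4*r > -5 && 2*r != -8 && (!(8*r > 61))))
Before havoc u: forall u_1. (((r <= 13 ==> 2*u_1 < -1) ==> (!(11*r > 16))) && ((!(r <= 13 ==> 2*u_1 < -1)) ==> (4*r > -5 && 2*r != -8 && (!(8*r > 61)))))
Answer: WP = forall u_1. (((r <= 13 ==> 2*u_1 < -1) ==> (!(11*r > 16))) && ((!(r <= 13 ==> 2*u_1 < -1)) ==> (4*r > -5 && 2*r != -8 && (!(8*r > 61)))))


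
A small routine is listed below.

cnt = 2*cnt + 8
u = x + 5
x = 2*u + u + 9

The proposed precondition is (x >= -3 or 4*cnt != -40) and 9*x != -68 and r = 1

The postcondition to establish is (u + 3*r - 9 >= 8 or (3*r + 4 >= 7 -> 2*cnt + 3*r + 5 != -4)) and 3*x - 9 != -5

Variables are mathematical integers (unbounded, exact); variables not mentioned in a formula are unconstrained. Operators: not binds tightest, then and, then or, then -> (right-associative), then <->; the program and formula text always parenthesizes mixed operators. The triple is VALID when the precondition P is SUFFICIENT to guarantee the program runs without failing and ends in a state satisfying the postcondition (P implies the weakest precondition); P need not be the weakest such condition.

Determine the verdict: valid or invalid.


Working backward. After the program, the postcondition (u + 3*r - 9 >= 8 or (3*r + 4 >= 7 -> 2*cnt + 3*r + 5 != -4)) and 3*x - 9 != -5 must hold; in canonical form it is (3*r + u >= 17 or (3*r >= 3 -> 2*cnt + 3*r != -9)) and 3*x != 4.
Before x := 2*u + u + 9: (3*r + u >= 17 or (3*r >= 3 -> 2*cnt + 3*r != -9)) and 9*u != -23
Before u := x + 5: (3*r + x >= 12 or (3*r >= 3 -> 2*cnt + 3*r != -9)) and 9*x != -68
Before cnt := 2*cnt + 8: (3*r + x >= 12 or (3*r >= 3 -> 4*cnt + 3*r != -25)) and 9*x != -68
The weakest precondition is (3*r + x >= 12 or (3*r >= 3 -> 4*cnt + 3*r != -25)) and 9*x != -68.
Check whether (x >= -3 or 4*cnt != -40) and 9*x != -68 and r = 1 implies it.
Countermodel: at the initial state cnt = -7, r = 1, x = 8, the precondition holds but the weakest precondition fails.
Answer: invalid


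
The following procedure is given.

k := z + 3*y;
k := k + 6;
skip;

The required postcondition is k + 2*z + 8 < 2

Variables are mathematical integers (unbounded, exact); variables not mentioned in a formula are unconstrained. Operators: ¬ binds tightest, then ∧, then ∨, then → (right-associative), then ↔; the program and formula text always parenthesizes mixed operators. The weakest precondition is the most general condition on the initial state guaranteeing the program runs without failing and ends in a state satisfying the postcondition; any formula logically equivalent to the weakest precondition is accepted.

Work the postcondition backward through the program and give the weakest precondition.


Working backward. After the program, the postcondition k + 2*z + 8 < 2 must hold; in canonical form it is k + 2*z < -6.
Before skip: k + 2*z < -6
Before k := k + 6: k + 2*z < -12
Before k := z + 3*y: 3*y + 3*z < -12
Answer: WP = 3*y + 3*z < -12


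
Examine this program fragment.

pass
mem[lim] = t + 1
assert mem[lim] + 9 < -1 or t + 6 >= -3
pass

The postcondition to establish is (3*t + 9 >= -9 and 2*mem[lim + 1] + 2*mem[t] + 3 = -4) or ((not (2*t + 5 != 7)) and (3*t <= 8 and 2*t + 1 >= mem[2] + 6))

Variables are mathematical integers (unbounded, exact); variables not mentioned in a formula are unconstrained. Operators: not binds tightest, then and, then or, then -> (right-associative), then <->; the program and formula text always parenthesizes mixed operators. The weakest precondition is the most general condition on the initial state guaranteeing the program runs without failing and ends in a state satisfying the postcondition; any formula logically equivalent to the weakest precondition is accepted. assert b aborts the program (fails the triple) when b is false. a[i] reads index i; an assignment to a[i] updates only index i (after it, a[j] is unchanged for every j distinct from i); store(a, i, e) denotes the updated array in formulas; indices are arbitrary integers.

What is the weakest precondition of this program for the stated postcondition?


Working backward. After the program, the postcondition (3*t + 9 >= -9 and 2*mem[lim + 1] + 2*mem[t] + 3 = -4) or ((not (2*t + 5 != 7)) and (3*t <= 8 and 2*t + 1 >= mem[2] + 6)) must hold; in canonical form it is (3*t >= -18 and 2*mem[lim + 1] + 2*mem[t] = -7) or ((not (2*t != 2)) and 3*t <= 8 and 2*t >= mem[2] + 5).
Before skip: (3*t >= -18 and 2*mem[lim + 1] + 2*mem[t] = -7) or ((not (2*t != 2)) and 3*t <= 8 and 2*t >= mem[2] + 5)
Before assert mem[lim] + 9 < -1 or t + 6 >= -3: (mem[lim] < -10 or t >= -9) and ((3*t >= -18 and 2*mem[lim + 1] + 2*mem[t] = -7) or ((not (2*t != 2)) and 3*t <= 8 and 2*t >= mem[2] + 5))
Before mem[lim] := t + 1: (store(mem, lim, t + 1)[lim] < -10 or t >= -9) and ((3*t >= -18 and 2*store(mem, lim, t + 1)[lim + 1] + 2*store(mem, lim, t + 1)[t] = -7) or ((not (2*t != 2)) and 3*t <= 8 and 2*t >= store(mem, lim, t + 1)[2] + 5))
Before skip: (store(mem, lim, t + 1)[lim] < -10 or t >= -9) and ((3*t >= -18 and 2*store(mem, lim, t + 1)[lim + 1] + 2*store(mem, lim, t + 1)[t] = -7) or ((not (2*t != 2)) and 3*t <= 8 and 2*t >= store(mem, lim, t + 1)[2] + 5))
Answer: WP = (store(mem, lim, t + 1)[lim] < -10 or t >= -9) and ((3*t >= -18 and 2*store(mem, lim, t + 1)[lim + 1] + 2*store(mem, lim, t + 1)[t] = -7) or ((not (2*t != 2)) and 3*t <= 8 and 2*t >= store(mem, lim, t + 1)[2] + 5))


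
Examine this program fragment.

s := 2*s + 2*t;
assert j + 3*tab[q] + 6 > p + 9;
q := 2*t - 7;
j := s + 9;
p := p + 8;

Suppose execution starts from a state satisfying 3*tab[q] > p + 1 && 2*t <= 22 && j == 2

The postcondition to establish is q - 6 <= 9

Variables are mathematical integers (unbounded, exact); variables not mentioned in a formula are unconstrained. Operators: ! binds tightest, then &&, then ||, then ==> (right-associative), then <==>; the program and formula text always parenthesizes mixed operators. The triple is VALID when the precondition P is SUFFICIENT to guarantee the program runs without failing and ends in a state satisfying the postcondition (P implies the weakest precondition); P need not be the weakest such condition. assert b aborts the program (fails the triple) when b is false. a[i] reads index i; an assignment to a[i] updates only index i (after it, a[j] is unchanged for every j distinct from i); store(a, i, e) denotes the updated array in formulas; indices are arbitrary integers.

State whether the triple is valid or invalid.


Working backward. After the program, the postcondition q - 6 <= 9 must hold; in canonical form it is q <= 15.
Before p := p + 8: q <= 15
Before j := s + 9: q <= 15
Before q := 2*t - 7: 2*t <= 22
Before assert j + 3*tab[q] + 6 > p + 9: 3*tab[q] + j > p + 3 && 2*t <= 22
Before s := 2*s + 2*t: 3*tab[q] + j > p + 3 && 2*t <= 22
The weakest precondition is 3*tab[q] + j > p + 3 && 2*t <= 22.
Check whether 3*tab[q] > p + 1 && 2*t <= 22 && j == 2 implies it.
Every state satisfying the precondition satisfies the weakest precondition: the implication holds.
Answer: valid


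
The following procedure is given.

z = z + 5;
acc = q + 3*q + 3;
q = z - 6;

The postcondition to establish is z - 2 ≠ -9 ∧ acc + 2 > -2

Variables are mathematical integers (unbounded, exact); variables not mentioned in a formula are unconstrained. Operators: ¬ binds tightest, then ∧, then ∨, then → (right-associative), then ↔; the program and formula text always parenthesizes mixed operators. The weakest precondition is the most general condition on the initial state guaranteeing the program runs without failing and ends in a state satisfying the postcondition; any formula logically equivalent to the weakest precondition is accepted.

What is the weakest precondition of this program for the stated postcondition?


Working backward. After the program, the postcondition z - 2 ≠ -9 ∧ acc + 2 > -2 must hold; in canonical form it is z ≠ -7 ∧ acc > -4.
Before q := z - 6: z ≠ -7 ∧ acc > -4
Before acc := q + 3*q + 3: z ≠ -7 ∧ 4*q > -7
Before z := z + 5: z ≠ -12 ∧ 4*q > -7
Answer: WP = z ≠ -12 ∧ 4*q > -7


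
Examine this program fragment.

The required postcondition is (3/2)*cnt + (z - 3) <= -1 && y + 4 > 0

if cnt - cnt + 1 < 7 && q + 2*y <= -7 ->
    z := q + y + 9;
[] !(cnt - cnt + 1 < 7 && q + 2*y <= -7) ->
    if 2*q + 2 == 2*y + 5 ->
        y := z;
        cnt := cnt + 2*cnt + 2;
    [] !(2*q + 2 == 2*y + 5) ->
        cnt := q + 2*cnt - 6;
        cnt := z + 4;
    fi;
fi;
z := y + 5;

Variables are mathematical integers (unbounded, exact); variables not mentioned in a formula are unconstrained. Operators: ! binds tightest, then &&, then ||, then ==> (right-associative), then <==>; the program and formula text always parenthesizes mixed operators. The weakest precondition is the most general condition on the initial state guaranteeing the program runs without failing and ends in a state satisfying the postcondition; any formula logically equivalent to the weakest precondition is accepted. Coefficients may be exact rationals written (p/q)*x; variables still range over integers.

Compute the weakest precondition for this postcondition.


Working backward. After the program, the postcondition (3/2)*cnt + (z - 3) <= -1 && y + 4 > 0 must hold; in canonical form it is (3/2)*cnt + z <= 2 && y > -4.
Before z := y + 5: (3/2)*cnt + y <= -3 && y > -4
Then branch requires (3/2)*cnt + y <= -3 && y > -4; else branch requires (2*q == 2*y + 3 ==> ((9/2)*cnt + z <= -6 && z > -4)) && ((!(2*q == 2*y + 3)) ==> (y + (3/2)*z <= -9 && y > -4)).
Before the if: (q + 2*y <= -7 ==> ((3/2)*cnt + y <= -3 && y > -4)) && ((!(q + 2*y <= -7)) ==> ((2*q == 2*y + 3 ==> ((9/2)*cnt + z <= -6 && z > -4)) && ((!(2*q == 2*y + 3)) ==> (y + (3/2)*z <= -9 && y > -4))))
Answer: WP = (q + 2*y <= -7 ==> ((3/2)*cnt + y <= -3 && y > -4)) && ((!(q + 2*y <= -7)) ==> ((2*q == 2*y + 3 ==> ((9/2)*cnt + z <= -6 && z > -4)) && ((!(2*q == 2*y + 3)) ==> (y + (3/2)*z <= -9 && y > -4))))


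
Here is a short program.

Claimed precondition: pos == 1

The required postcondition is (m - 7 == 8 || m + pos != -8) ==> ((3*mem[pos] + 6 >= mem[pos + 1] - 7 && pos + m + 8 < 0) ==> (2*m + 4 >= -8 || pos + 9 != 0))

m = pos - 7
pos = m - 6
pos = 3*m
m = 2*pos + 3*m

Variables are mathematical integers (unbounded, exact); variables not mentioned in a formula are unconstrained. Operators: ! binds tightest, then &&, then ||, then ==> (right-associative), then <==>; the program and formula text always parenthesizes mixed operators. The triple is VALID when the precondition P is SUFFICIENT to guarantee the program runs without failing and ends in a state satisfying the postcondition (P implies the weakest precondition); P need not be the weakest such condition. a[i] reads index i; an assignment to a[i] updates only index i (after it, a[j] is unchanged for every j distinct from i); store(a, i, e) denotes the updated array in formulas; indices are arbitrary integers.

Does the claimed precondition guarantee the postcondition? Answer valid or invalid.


Working backward. After the program, the postcondition (m - 7 == 8 || m + pos != -8) ==> ((3*mem[pos] + 6 >= mem[pos + 1] - 7 && pos + m + 8 < 0) ==> (2*m + 4 >= -8 || pos + 9 != 0)) must hold; in canonical form it is (m == 15 || m + pos != -8) ==> ((3*mem[pos] >= mem[pos + 1] - 13 && m + pos < -8) ==> (2*m >= -12 || pos != -9)).
Before m := 2*pos + 3*m: (3*m + 2*pos == 15 || 3*m + 3*pos != -8) ==> ((3*mem[pos] >= mem[pos + 1] - 13 && 3*m + 3*pos < -8) ==> (6*m + 4*pos >= -12 || pos != -9))
Before pos := 3*m: (9*m == 15 || 12*m != -8) ==> ((3*mem[3*m] >= mem[3*m + 1] - 13 && 12*m < -8) ==> (18*m >= -12 || 3*m != -9))
Before pos := m - 6: (9*m == 15 || 12*m != -8) ==> ((3*mem[3*m] >= mem[3*m + 1] - 13 && 12*m < -8) ==> (18*m >= -12 || 3*m != -9))
Before m := pos - 7: (9*pos == 78 || 12*pos != 76) ==> ((3*mem[3*pos - 21] >= mem[3*pos - 20] - 13 && 12*pos < 76) ==> (18*pos >= 114 || 3*pos != 12))
The weakest precondition is (9*pos == 78 || 12*pos != 76) ==> ((3*mem[3*pos - 21] >= mem[3*pos - 20] - 13 && 12*pos < 76) ==> (18*pos >= 114 || 3*pos != 12)).
Check whether pos == 1 implies it.
Every state satisfying the precondition satisfies the weakest precondition: the implication holds.
Answer: valid
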